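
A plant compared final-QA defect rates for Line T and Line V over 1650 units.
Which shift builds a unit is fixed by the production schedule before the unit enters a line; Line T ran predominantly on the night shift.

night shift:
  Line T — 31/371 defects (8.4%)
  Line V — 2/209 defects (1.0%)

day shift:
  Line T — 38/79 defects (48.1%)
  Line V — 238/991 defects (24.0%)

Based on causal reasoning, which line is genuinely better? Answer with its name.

Since shift is a pre-existing factor (not a product of the line) and it affects the outcome on its own, it is a confounder. The stratified rates, not the pooled rate, identify the causal effect.
Within each level — night shift: 8.4% vs 1.0%; day shift: 48.1% vs 24.0% — Line V is lower every time.

Line V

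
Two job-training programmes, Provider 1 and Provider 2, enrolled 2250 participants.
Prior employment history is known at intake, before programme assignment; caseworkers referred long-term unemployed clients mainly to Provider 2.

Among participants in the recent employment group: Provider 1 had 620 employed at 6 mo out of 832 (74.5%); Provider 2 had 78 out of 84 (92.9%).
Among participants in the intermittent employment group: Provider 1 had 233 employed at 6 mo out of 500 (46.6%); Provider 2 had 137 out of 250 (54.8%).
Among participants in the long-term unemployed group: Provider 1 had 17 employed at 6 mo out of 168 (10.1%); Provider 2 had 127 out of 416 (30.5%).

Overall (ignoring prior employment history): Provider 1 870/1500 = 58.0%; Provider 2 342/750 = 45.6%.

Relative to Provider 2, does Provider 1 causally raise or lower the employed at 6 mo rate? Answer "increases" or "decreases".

Prior employment history differs across programmes for reasons unrelated to any effect of the programme itself, and it separately predicts the outcome — a classic confounder. We must compare within prior employment history levels.
Within each level — recent employment: 74.5% vs 92.9%; intermittent employment: 46.6% vs 54.8%; long-term unemployed: 10.1% vs 30.5% — Provider 2 is higher every time.

decreases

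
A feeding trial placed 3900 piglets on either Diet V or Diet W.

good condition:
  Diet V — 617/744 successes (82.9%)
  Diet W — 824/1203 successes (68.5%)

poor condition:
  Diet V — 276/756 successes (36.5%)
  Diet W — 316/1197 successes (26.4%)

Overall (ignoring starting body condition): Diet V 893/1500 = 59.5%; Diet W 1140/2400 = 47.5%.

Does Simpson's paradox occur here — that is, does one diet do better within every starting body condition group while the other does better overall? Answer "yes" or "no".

Within each starting body condition level (good condition 82.9% vs 68.5%; poor condition 36.5% vs 26.4%), Diet V has the higher rate every time. Pooled: 59.5% vs 47.5% — Diet V has the higher rate overall. They agree.

no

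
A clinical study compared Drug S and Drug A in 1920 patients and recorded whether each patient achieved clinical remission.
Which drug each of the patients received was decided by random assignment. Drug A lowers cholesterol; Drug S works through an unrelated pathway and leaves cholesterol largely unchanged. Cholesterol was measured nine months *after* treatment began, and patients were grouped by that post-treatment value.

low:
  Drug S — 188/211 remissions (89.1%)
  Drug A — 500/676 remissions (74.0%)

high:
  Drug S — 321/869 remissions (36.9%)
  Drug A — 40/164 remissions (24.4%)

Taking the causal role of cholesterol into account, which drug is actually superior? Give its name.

Within every cholesterol level Drug S has the higher rate, yet pooled Drug A does — Simpson's reversal.
Cholesterol here is a post-treatment variable shaped by the drug; conditioning on it would introduce bias rather than remove it. The overall comparison is the causal one.
Pooled: Drug S 47.1% vs Drug A 64.3%; Drug A is higher overall.

Drug A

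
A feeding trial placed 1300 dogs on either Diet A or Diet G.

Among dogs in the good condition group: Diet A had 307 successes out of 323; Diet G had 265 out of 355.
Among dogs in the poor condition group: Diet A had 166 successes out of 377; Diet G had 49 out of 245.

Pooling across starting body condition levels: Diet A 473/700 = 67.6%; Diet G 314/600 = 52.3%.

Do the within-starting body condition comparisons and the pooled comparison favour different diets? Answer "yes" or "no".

no

Within each starting body condition level (good condition 95.0% vs 74.6%; poor condition 44.0% vs 20.0%), Diet A has the higher rate every time. Pooled: 67.6% vs 52.3% — Diet A has the higher rate overall. They agree.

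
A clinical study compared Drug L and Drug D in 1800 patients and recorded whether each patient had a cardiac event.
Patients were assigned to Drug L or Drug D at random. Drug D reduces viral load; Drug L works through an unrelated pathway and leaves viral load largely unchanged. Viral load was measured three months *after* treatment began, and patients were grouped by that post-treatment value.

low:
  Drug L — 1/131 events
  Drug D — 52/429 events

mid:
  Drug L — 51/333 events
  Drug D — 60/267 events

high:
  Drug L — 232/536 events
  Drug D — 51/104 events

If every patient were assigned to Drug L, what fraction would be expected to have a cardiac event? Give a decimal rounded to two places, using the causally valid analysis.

Viral load here is a post-treatment variable shaped by the drug; conditioning on it would introduce bias rather than remove it. The overall comparison is the causal one.
So P(outcome | do(Drug L)) is just the pooled rate for Drug L: 284/1000 = 0.284.

0.28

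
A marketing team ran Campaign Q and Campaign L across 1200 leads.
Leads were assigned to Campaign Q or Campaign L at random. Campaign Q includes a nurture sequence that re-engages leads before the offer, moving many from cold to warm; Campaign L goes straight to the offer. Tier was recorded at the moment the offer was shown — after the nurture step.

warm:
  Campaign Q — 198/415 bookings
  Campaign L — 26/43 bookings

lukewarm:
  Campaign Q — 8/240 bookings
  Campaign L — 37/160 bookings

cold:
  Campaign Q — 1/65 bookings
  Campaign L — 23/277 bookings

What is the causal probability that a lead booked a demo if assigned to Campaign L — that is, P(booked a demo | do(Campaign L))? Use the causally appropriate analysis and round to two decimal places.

0.18

The stratified and pooled comparisons disagree (Campaign L wins within each engagement tier; Campaign Q wins overall), so the answer turns on the causal role of engagement tier.
Stratifying would compare campaigns among leads the campaigns themselves sorted into engagement tier groups — a form of selection on an intermediate. The unconditioned pooled rates give the total causal effect.
So P(outcome | do(Campaign L)) is just the pooled rate for Campaign L: 86/480 = 0.179.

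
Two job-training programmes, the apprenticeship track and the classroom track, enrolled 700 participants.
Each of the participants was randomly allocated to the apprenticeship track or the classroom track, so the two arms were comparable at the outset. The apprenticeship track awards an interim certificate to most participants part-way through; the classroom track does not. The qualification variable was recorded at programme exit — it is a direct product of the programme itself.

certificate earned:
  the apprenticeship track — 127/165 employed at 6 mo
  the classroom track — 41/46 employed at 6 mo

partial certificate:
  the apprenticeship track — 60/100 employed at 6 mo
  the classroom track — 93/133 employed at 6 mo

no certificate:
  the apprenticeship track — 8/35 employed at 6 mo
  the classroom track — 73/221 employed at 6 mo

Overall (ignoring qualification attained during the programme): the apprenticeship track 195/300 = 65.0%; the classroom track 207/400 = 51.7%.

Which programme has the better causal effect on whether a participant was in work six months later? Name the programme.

the apprenticeship track

Qualification attained during the programme lies on the pathway programme → qualification attained during the programme → outcome, so adjusting for it blocks the indirect effect. For the total causal effect of programme, use the unadjusted pooled rates.
Pooled: the apprenticeship track 65.0% vs the classroom track 51.7%; the apprenticeship track is higher overall.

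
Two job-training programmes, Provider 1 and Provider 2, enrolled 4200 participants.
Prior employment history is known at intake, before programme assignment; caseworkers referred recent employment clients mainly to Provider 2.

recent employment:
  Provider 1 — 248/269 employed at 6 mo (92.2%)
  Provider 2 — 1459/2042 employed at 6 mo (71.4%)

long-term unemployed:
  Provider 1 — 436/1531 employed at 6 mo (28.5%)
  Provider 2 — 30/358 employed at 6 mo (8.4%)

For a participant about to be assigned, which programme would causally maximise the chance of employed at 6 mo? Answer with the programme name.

Provider 1

Since prior employment history is a pre-existing factor (not a product of the programme) and it affects the outcome on its own, it is a confounder. The stratified rates, not the pooled rate, identify the causal effect.
Within each level — recent employment: 92.2% vs 71.4%; long-term unemployed: 28.5% vs 8.4% — Provider 1 is higher every time.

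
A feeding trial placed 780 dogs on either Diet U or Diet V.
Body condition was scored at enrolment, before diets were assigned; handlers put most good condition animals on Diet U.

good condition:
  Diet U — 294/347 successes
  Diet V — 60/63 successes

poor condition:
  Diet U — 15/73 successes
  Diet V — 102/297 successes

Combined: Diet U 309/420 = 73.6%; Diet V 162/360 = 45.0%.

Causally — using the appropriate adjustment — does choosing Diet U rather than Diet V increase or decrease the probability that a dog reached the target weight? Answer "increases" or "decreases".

decreases

Within every starting body condition level Diet V has the higher rate, yet pooled Diet U does — Simpson's reversal.
Starting body condition satisfies the back-door criterion: it is not a descendant of the diet, and it blocks the spurious path from diet to outcome. Adjusting for it (i.e., using the within-starting body condition rates) gives the causal effect.
Within each level — good condition: 84.7% vs 95.2%; poor condition: 20.5% vs 34.3% — Diet V is higher every time.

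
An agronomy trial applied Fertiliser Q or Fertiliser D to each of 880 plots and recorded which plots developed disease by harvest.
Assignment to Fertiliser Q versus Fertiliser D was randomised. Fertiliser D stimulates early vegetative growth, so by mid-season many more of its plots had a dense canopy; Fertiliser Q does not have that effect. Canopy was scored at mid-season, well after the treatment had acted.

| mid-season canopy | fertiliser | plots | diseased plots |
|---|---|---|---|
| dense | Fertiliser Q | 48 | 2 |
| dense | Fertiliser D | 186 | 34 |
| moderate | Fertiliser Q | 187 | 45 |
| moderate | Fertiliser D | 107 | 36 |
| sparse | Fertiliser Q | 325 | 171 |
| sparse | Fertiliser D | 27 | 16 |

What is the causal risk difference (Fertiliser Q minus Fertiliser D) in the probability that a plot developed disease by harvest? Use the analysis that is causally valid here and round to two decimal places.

Mid-season canopy here is a post-treatment variable shaped by the fertiliser; conditioning on it would introduce bias rather than remove it. The overall comparison is the causal one.
The causal difference is the pooled difference: 0.389 − 0.269 = +0.121.

+0.12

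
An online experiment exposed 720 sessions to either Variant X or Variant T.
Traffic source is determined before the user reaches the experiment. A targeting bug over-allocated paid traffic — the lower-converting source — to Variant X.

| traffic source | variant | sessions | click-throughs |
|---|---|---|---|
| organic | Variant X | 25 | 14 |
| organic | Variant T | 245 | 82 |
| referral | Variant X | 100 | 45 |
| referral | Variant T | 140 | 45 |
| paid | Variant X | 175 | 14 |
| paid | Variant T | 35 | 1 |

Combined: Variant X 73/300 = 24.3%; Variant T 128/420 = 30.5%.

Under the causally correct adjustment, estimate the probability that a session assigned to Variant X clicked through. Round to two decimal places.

0.38

Here traffic source is a common cause — it drives both which variant a case falls under and the outcome. The crude comparison mixes populations; the stratum-specific rates are the causally relevant ones.
Standardising Variant X to the population traffic source mix: 0.375·14/25 + 0.333·45/100 + 0.292·14/175 = 0.383.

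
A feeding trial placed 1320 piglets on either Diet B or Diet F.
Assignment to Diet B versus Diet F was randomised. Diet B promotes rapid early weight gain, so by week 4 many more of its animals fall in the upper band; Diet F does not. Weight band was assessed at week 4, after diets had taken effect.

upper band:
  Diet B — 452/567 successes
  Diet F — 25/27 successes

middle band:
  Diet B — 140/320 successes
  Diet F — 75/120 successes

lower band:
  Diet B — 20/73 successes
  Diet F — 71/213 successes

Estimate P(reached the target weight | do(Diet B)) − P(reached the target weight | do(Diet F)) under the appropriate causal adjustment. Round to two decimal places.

Diet F is higher inside every week-4 weight band stratum but Diet B is higher in aggregate. Whether to stratify depends on how week-4 weight band relates to the diet.
Week-4 weight band lies on the pathway diet → week-4 weight band → outcome, so adjusting for it blocks the indirect effect. For the total causal effect of diet, use the unadjusted pooled rates.
The causal difference is the pooled difference: 0.637 − 0.475 = +0.163.

+0.16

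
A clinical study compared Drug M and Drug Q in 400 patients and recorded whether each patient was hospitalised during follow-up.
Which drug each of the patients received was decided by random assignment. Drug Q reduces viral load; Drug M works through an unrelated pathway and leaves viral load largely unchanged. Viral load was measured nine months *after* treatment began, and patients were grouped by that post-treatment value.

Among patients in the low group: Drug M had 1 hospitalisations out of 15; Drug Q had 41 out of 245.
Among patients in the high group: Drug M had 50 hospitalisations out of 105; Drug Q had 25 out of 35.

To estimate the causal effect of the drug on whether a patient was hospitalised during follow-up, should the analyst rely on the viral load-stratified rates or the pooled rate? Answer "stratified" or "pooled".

pooled

Viral load is downstream of the drug. One should not condition on a consequence of treatment, so the overall rates are the right comparison.
Pooled: Drug M 42.5% vs Drug Q 23.6%; Drug Q is lower overall.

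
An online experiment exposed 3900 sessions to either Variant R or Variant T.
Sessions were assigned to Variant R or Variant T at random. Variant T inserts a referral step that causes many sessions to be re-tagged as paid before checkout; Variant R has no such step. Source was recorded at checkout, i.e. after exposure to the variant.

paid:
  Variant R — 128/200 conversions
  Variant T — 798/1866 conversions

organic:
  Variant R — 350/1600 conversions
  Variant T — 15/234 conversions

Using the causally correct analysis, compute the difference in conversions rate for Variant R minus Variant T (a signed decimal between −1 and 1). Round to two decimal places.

The distribution of traffic source is itself part of what the variant does — it is an intermediate outcome. Holding it fixed would remove that part of the effect; the total effect is the pooled difference.
The causal difference is the pooled difference: 0.266 − 0.387 = -0.122.

-0.12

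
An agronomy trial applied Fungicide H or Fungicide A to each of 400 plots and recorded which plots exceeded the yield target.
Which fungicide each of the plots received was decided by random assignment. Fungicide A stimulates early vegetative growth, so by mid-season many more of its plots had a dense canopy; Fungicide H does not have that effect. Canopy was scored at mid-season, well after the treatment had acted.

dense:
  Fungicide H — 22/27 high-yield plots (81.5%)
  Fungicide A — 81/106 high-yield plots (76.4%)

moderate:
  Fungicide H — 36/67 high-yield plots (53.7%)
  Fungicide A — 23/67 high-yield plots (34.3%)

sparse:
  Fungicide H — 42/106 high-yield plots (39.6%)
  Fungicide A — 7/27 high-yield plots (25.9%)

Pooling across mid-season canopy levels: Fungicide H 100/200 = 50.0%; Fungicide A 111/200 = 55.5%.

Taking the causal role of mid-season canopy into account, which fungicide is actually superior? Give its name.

Within every mid-season canopy level Fungicide H has the higher rate, yet pooled Fungicide A does — Simpson's reversal.
Mid-season canopy lies on the pathway fungicide → mid-season canopy → outcome, so adjusting for it blocks the indirect effect. For the total causal effect of fungicide, use the unadjusted pooled rates.
Pooled: Fungicide H 50.0% vs Fungicide A 55.5%; Fungicide A is higher overall.

Fungicide A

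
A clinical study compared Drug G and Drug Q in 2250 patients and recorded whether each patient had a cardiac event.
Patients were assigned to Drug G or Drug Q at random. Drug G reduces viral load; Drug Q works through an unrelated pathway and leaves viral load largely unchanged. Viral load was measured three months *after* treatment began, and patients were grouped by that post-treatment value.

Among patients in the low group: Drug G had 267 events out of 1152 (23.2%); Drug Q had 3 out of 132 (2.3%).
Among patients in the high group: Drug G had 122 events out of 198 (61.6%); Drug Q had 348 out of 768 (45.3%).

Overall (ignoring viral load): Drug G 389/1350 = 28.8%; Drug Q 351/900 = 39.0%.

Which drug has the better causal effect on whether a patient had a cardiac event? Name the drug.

Viral load lies on the pathway drug → viral load → outcome, so adjusting for it blocks the indirect effect. For the total causal effect of drug, use the unadjusted pooled rates.
Pooled: Drug G 28.8% vs Drug Q 39.0%; Drug G is lower overall.

Drug G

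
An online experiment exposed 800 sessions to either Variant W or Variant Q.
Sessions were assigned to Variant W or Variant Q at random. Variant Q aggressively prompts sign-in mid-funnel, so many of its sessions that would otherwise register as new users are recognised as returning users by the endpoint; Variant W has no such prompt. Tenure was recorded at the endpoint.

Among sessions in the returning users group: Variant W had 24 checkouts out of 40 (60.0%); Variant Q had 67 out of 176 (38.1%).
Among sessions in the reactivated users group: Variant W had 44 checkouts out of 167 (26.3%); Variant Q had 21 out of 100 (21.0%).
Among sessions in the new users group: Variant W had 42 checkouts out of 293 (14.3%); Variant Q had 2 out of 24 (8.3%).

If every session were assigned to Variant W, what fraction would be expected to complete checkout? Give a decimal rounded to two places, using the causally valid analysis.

0.22

User tenure lies on the pathway variant → user tenure → outcome, so adjusting for it blocks the indirect effect. For the total causal effect of variant, use the unadjusted pooled rates.
So P(outcome | do(Variant W)) is just the pooled rate for Variant W: 110/500 = 0.220.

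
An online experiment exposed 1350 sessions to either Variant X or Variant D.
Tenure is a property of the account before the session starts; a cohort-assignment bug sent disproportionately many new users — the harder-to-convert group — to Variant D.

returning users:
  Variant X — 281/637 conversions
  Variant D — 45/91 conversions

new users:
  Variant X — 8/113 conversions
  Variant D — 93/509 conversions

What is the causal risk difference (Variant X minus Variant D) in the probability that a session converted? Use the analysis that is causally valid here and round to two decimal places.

-0.08

The stratified and pooled comparisons disagree (Variant D wins within each user tenure; Variant X wins overall), so the answer turns on the causal role of user tenure.
User tenure differs across variants for reasons unrelated to any effect of the variant itself, and it separately predicts the outcome — a classic confounder. We must compare within user tenure levels.
Adjusting over the population distribution of user tenure: 0.539·(0.441−0.495) + 0.461·(0.071−0.183) = -0.080.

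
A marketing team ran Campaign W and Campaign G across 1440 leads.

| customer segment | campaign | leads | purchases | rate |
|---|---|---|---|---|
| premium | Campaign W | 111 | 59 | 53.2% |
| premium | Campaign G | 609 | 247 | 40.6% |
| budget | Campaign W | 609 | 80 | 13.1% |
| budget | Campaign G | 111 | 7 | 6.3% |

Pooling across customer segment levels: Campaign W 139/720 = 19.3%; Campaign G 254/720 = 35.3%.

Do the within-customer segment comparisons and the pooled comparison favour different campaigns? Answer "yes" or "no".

yes

Within each customer segment level (premium 53.2% vs 40.6%; budget 13.1% vs 6.3%), Campaign W has the higher rate every time. Pooled: 19.3% vs 35.3% — Campaign G has the higher rate overall. The two comparisons disagree.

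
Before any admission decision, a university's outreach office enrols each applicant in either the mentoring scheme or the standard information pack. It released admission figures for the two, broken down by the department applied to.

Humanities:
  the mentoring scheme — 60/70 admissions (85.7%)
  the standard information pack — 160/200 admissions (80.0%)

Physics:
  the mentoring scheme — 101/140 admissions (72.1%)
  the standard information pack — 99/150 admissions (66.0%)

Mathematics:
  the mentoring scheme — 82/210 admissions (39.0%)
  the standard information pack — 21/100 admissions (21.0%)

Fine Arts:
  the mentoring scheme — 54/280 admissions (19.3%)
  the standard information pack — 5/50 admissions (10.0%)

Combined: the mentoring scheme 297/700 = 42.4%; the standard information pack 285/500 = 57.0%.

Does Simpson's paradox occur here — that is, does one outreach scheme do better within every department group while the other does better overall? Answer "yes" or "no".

yes

Within each department level (Humanities 85.7% vs 80.0%; Physics 72.1% vs 66.0%; Mathematics 39.0% vs 21.0%; Fine Arts 19.3% vs 10.0%), the mentoring scheme has the higher rate every time. Pooled: 42.4% vs 57.0% — the standard information pack has the higher rate overall. The two comparisons disagree.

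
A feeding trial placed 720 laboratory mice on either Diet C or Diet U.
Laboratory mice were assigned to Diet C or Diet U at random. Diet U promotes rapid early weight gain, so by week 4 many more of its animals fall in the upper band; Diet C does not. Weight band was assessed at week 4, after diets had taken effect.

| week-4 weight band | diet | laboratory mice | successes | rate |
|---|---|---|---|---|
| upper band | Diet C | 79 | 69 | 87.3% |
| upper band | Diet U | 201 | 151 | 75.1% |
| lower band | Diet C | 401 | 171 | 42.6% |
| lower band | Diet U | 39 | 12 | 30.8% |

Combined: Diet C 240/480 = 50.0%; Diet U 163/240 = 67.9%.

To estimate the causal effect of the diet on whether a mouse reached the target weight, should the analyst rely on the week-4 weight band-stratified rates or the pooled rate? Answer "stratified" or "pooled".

Week-4 weight band lies on the pathway diet → week-4 weight band → outcome, so adjusting for it blocks the indirect effect. For the total causal effect of diet, use the unadjusted pooled rates.
Pooled: Diet C 50.0% vs Diet U 67.9%; Diet U is higher overall.

pooled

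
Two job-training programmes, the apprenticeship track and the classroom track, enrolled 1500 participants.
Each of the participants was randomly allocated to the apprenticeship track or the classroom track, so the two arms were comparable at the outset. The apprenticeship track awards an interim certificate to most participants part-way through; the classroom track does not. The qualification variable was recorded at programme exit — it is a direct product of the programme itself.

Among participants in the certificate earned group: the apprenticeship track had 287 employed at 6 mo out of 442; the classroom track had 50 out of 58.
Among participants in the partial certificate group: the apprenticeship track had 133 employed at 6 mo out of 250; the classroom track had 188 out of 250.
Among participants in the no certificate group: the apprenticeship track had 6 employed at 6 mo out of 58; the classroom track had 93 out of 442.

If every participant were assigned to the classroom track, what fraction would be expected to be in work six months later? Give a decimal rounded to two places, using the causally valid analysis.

0.44

The stratified and pooled comparisons disagree (the classroom track wins within each qualification attained during the programme; the apprenticeship track wins overall), so the answer turns on the causal role of qualification attained during the programme.
Qualification attained during the programme lies on the pathway programme → qualification attained during the programme → outcome, so adjusting for it blocks the indirect effect. For the total causal effect of programme, use the unadjusted pooled rates.
So P(outcome | do(the classroom track)) is just the pooled rate for the classroom track: 331/750 = 0.441.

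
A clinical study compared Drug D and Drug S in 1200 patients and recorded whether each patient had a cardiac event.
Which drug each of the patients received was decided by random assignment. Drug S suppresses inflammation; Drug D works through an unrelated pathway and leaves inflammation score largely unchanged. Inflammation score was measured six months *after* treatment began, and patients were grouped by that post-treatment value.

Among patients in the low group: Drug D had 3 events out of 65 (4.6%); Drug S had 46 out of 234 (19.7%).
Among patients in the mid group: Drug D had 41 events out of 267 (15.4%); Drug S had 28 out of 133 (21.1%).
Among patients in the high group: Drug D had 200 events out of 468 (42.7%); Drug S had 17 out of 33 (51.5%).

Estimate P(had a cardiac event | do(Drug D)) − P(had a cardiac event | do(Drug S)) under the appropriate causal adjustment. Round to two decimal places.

The inflammation score-specific comparison favours Drug D throughout, but the pooled figures favour Drug S. The question is whether to condition on inflammation score.
Inflammation score is recorded after the drug and is itself shifted by it — it sits on the causal path from drug to outcome. Conditioning on a mediator would strip out part of the effect we want; the pooled comparison gives the total causal effect.
The causal difference is the pooled difference: 0.305 − 0.228 = +0.077.

+0.08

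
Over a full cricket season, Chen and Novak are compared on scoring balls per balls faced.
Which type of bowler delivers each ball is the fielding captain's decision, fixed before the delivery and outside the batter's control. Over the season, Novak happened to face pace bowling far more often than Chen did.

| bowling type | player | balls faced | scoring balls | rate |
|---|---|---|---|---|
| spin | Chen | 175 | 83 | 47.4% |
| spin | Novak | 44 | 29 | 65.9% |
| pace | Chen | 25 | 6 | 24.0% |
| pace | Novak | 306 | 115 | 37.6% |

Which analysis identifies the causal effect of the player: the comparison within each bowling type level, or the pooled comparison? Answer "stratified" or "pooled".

Bowling type satisfies the back-door criterion: it is not a descendant of the player, and it blocks the spurious path from player to outcome. Adjusting for it (i.e., using the within-bowling type rates) gives the causal effect.
Within each level — spin: 47.4% vs 65.9%; pace: 24.0% vs 37.6% — Novak is higher every time.

stratified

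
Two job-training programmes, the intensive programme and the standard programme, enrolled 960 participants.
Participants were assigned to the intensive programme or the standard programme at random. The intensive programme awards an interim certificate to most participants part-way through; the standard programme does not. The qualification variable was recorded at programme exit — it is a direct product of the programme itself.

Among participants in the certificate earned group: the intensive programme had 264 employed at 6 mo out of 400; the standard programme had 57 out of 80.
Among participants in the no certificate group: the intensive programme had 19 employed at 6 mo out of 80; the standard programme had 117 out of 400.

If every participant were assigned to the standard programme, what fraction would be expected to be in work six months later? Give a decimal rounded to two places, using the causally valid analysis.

0.36

The distribution of qualification attained during the programme is itself part of what the programme does — it is an intermediate outcome. Holding it fixed would remove that part of the effect; the total effect is the pooled difference.
So P(outcome | do(the standard programme)) is just the pooled rate for the standard programme: 174/480 = 0.362.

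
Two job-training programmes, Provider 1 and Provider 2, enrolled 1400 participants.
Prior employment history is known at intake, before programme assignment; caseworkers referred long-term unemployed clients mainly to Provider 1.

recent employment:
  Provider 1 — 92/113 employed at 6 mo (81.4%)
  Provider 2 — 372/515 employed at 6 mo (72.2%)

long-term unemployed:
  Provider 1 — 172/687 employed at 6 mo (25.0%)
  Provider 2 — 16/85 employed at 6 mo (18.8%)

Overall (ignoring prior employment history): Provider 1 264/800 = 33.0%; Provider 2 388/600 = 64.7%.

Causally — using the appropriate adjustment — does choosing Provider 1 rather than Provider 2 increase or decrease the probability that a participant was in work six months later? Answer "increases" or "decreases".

The prior employment history-specific comparison favours Provider 1 throughout, but the pooled figures favour Provider 2. The question is whether to condition on prior employment history.
Nothing the programme does changes prior employment history; the imbalance is an allocation artefact. With prior employment history also predicting the outcome, the pooled figure is confounded, and the within-stratum comparison is the causal one.
Within each level — recent employment: 81.4% vs 72.2%; long-term unemployed: 25.0% vs 18.8% — Provider 1 is higher every time.

increases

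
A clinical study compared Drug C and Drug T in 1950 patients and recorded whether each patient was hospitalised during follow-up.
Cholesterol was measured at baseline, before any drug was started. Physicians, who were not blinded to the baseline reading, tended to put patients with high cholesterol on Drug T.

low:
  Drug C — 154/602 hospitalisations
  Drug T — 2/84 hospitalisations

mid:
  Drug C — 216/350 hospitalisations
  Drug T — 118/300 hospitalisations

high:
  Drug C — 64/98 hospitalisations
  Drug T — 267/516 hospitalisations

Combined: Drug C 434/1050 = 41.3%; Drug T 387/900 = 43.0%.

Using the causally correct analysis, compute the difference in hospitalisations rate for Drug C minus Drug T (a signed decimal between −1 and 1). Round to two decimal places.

+0.20

Cholesterol differs across drugs for reasons unrelated to any effect of the drug itself, and it separately predicts the outcome — a classic confounder. We must compare within cholesterol levels.
Adjusting over the population distribution of cholesterol: 0.352·(0.256−0.024) + 0.333·(0.617−0.393) + 0.315·(0.653−0.517) = +0.199.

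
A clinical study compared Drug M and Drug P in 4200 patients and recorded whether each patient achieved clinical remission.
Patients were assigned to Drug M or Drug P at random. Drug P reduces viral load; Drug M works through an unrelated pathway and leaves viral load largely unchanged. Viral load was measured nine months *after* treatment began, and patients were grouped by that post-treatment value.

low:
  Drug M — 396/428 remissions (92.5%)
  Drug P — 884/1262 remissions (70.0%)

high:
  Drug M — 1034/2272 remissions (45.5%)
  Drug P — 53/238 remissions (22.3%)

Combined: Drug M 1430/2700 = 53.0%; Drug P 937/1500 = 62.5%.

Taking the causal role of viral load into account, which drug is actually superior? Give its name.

Drug M is higher inside every viral load stratum but Drug P is higher in aggregate. Whether to stratify depends on how viral load relates to the drug.
Because the drug influences viral load, viral load is a post-treatment mediator, not a confounder. Stratifying on it would bias the estimate; the causal effect is the crude pooled difference.
Pooled: Drug M 53.0% vs Drug P 62.5%; Drug P is higher overall.

Drug P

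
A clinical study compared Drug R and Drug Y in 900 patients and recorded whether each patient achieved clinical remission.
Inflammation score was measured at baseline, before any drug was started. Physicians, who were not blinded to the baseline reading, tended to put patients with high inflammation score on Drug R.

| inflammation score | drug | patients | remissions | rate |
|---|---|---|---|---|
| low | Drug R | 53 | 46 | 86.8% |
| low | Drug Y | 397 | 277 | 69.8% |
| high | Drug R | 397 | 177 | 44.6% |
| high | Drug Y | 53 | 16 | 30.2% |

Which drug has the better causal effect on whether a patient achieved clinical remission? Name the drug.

Drug R

Within every inflammation score level Drug R has the higher rate, yet pooled Drug Y does — Simpson's reversal.
Inflammation score satisfies the back-door criterion: it is not a descendant of the drug, and it blocks the spurious path from drug to outcome. Adjusting for it (i.e., using the within-inflammation score rates) gives the causal effect.
Within each level — low: 86.8% vs 69.8%; high: 44.6% vs 30.2% — Drug R is higher every time.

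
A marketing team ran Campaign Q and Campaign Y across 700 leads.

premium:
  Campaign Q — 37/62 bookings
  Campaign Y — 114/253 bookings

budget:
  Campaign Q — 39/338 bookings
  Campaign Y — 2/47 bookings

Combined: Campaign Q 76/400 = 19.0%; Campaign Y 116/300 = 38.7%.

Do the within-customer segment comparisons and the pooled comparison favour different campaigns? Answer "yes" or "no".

Within each customer segment level (premium 59.7% vs 45.1%; budget 11.5% vs 4.3%), Campaign Q has the higher rate every time. Pooled: 19.0% vs 38.7% — Campaign Y has the higher rate overall. The two comparisons disagree.

yes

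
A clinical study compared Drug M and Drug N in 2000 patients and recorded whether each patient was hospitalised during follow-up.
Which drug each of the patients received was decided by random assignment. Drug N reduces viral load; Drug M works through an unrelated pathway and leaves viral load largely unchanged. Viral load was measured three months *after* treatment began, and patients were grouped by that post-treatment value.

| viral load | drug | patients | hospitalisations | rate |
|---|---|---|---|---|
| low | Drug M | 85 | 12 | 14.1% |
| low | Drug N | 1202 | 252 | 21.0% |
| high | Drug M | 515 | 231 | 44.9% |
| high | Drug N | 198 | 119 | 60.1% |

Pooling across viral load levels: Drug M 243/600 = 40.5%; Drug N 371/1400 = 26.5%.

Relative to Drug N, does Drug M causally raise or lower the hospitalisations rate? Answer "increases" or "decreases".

increases

The distribution of viral load is itself part of what the drug does — it is an intermediate outcome. Holding it fixed would remove that part of the effect; the total effect is the pooled difference.
Pooled: Drug M 40.5% vs Drug N 26.5%; Drug N is lower overall.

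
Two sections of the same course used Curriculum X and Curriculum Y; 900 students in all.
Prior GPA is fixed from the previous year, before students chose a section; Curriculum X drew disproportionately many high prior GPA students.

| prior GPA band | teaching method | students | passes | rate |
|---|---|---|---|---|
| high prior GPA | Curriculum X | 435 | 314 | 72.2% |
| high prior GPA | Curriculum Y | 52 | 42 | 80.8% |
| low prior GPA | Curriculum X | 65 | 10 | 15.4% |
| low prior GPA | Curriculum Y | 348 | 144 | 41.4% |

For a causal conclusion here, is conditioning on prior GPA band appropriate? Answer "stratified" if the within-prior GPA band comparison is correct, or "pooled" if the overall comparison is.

Within every prior GPA band level Curriculum Y has the higher rate, yet pooled Curriculum X does — Simpson's reversal.
Prior GPA band is set before the teaching method has any effect — it is not caused by the teaching method — and it independently drives the outcome. That makes it a confounder, so the causal comparison is within prior GPA band levels.
Within each level — high prior GPA: 72.2% vs 80.8%; low prior GPA: 15.4% vs 41.4% — Curriculum Y is higher every time.

stratified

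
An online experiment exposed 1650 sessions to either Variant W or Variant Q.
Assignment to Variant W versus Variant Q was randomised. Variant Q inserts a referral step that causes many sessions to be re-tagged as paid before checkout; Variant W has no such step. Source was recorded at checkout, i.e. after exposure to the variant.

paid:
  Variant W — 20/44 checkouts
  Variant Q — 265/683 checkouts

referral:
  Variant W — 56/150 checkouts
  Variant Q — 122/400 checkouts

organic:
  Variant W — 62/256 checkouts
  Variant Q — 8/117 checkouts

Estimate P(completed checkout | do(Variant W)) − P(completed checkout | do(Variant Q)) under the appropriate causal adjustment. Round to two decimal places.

Variant W is higher inside every traffic source stratum but Variant Q is higher in aggregate. Whether to stratify depends on how traffic source relates to the variant.
Because the variant influences traffic source, traffic source is a post-treatment mediator, not a confounder. Stratifying on it would bias the estimate; the causal effect is the crude pooled difference.
The causal difference is the pooled difference: 0.307 − 0.329 = -0.022.

-0.02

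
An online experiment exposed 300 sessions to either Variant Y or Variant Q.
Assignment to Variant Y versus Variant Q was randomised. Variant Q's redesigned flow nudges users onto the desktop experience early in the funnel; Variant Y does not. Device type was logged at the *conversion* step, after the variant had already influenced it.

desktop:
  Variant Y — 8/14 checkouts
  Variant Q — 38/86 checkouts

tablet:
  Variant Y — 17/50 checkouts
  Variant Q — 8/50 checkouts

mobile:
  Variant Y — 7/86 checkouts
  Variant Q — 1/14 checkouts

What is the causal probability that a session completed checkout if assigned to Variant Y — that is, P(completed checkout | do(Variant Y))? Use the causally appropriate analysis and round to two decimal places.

Because the variant influences device type, device type is a post-treatment mediator, not a confounder. Stratifying on it would bias the estimate; the causal effect is the crude pooled difference.
So P(outcome | do(Variant Y)) is just the pooled rate for Variant Y: 32/150 = 0.213.

0.21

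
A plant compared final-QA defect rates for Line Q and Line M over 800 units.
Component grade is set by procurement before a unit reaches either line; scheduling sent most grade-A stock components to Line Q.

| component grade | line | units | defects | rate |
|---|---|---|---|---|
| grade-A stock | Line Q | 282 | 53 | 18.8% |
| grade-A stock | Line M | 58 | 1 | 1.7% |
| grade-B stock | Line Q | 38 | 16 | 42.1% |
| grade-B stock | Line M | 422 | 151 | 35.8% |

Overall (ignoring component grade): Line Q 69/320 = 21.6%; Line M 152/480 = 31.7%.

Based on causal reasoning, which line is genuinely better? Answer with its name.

Nothing the line does changes component grade; the imbalance is an allocation artefact. With component grade also predicting the outcome, the pooled figure is confounded, and the within-stratum comparison is the causal one.
Within each level — grade-A stock: 18.8% vs 1.7%; grade-B stock: 42.1% vs 35.8% — Line M is lower every time.

Line M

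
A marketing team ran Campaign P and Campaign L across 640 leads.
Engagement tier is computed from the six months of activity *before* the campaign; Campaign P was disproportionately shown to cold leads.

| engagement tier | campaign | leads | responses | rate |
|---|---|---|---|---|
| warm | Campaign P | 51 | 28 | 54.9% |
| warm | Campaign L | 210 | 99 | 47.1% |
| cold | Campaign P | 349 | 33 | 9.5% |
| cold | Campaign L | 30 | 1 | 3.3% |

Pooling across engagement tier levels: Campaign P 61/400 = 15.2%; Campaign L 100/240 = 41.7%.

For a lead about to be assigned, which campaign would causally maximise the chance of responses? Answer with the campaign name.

Engagement tier is set before the campaign has any effect — it is not caused by the campaign — and it independently drives the outcome. That makes it a confounder, so the causal comparison is within engagement tier levels.
Within each level — warm: 54.9% vs 47.1%; cold: 9.5% vs 3.3% — Campaign P is higher every time.

Campaign P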